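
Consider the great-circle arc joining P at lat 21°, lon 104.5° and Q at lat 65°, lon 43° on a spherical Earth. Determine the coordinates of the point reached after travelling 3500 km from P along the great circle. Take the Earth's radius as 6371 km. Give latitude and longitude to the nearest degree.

≈ lat 48°, lon 85°

Write both endpoints as unit vectors p₁, p₂ with components (cos φ cos λ, cos φ sin λ, sin φ).
The central angle between the endpoints is δ = arccos(p₁·p₂) ≈ 1.032 rad (59.1°). The total great-circle distance is δ·R ≈ 1.032 × 6371 ≈ 6575 km, so the target fraction is f = 3500/6575 ≈ 0.532.
Interpolate at f ≈ 0.532 with slerp weights a = sin((1−f)δ)/sin δ ≈ 0.541, b = sin(fδ)/sin δ ≈ 0.608.
p = a·p₁ + b·p₂ ≈ (0.062, 0.664, 0.745); φ = arcsin(p_z) ≈ 48.17°, λ = atan2(p_y, p_x) ≈ 84.70°.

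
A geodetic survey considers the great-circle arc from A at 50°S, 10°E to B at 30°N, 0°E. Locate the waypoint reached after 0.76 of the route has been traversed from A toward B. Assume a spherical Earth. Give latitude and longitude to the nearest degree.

≈ 11°N, 2°E

Write both endpoints as unit vectors p₁, p₂ with components (cos φ cos λ, cos φ sin λ, sin φ).
The central angle between the endpoints is δ = arccos(p₁·p₂) ≈ 1.405 rad (80.5°).
Interpolate at f = 0.76 with slerp weights a = sin((1−f)δ)/sin δ ≈ 0.335, b = sin(fδ)/sin δ ≈ 0.888.
p = a·p₁ + b·p₂ ≈ (0.982, 0.037, 0.187); φ = arcsin(p_z) ≈ 10.79°, λ = atan2(p_y, p_x) ≈ 2.18°.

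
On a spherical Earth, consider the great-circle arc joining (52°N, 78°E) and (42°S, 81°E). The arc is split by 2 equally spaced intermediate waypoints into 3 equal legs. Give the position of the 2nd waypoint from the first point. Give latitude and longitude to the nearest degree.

The haversine formula gives a central angle δ ≈ 1.641 rad (94.0°) between the endpoints.
Interpolate at f = 2/3 with slerp weights a = sin((1−f)δ)/sin δ ≈ 0.521, b = sin(fδ)/sin δ ≈ 0.891.
p = a·p₁ + b·p₂ ≈ (0.170, 0.968, -0.185); φ = arcsin(p_z) ≈ -10.67°, λ = atan2(p_y, p_x) ≈ 80.02°.

≈ (11°S, 80°E)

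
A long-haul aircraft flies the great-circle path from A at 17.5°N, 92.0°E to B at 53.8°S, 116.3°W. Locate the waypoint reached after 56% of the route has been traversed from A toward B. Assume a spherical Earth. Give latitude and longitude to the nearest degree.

≈ 51°S, 132°E

Write both endpoints as unit vectors p₁, p₂ with components (cos φ cos λ, cos φ sin λ, sin φ).
The central angle between the endpoints is δ = arccos(p₁·p₂) ≈ 2.402 rad (137.6°).
Interpolate at f = 0.56 with slerp weights a = sin((1−f)δ)/sin δ ≈ 1.292, b = sin(fδ)/sin δ ≈ 1.446.
p = a·p₁ + b·p₂ ≈ (-0.421, 0.466, -0.778); φ = arcsin(p_z) ≈ -51.10°, λ = atan2(p_y, p_x) ≈ 132.14°.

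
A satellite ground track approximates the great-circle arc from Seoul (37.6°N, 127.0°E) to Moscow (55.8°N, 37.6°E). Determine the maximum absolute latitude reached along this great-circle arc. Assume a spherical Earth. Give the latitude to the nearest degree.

The great circle lies in the plane with unit normal n̂ = (p₁ × p₂)/|p₁ × p₂|.
Here n̂_z ≈ -0.517; the vertex latitude is φ_max = arccos|n̂_z| ≈ 58.8°.
Check via Clairaut: cos φ_max = |cos φ₁| · sin C = cos(37.6°)·sin(40.8°) ≈ 0.517, again giving ≈ 58.8°.

≈ 59°N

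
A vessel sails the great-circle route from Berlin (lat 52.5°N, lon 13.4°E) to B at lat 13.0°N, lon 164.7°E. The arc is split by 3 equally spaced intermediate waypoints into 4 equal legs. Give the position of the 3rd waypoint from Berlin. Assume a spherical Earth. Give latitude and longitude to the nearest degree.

Write both endpoints as unit vectors p₁, p₂ with components (cos φ cos λ, cos φ sin λ, sin φ).
The central angle between the endpoints is δ = arccos(p₁·p₂) ≈ 1.920 rad (110.0°).
Interpolate at f = 3/4 with slerp weights a = sin((1−f)δ)/sin δ ≈ 0.491, b = sin(fδ)/sin δ ≈ 1.055.
p = a·p₁ + b·p₂ ≈ (-0.701, 0.341, 0.627); φ = arcsin(p_z) ≈ 38.84°, λ = atan2(p_y, p_x) ≈ 154.07°.

≈ lat 39°N, lon 154°E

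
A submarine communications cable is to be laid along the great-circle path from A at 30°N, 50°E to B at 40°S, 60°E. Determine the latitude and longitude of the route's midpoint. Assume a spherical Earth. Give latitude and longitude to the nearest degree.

Convert each endpoint to a unit vector on the sphere (x = cos φ cos λ, y = cos φ sin λ, z = sin φ).
The central angle between the endpoints is δ = arccos(p₁·p₂) ≈ 1.232 rad (70.6°).
Interpolate at f = 1/2 with slerp weights a = sin((1−f)δ)/sin δ ≈ 0.613, b = sin(fδ)/sin δ ≈ 0.613.
p = a·p₁ + b·p₂ ≈ (0.576, 0.813, -0.087); φ = arcsin(p_z) ≈ -5.02°, λ = atan2(p_y, p_x) ≈ 54.69°.

≈ 5°S, 55°E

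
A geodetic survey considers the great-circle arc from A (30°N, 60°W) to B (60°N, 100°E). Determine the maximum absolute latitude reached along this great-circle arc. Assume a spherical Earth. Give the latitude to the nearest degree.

The great circle lies in the plane with unit normal n̂ = (p₁ × p₂)/|p₁ × p₂|.
Here n̂_z ≈ +0.148; the vertex latitude is φ_max = arccos|n̂_z| ≈ 81.5°.
Check via Clairaut: cos φ_max = |cos φ₁| · sin C = cos(30.0°)·sin(9.8°) ≈ 0.148, again giving ≈ 81.5°.

≈ 81°N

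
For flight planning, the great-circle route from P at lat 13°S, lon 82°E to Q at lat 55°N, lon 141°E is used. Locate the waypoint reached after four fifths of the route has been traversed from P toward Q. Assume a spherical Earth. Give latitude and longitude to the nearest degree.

≈ lat 44°N, lon 121°E

Write both endpoints as unit vectors p₁, p₂ with components (cos φ cos λ, cos φ sin λ, sin φ).
The central angle between the endpoints is δ = arccos(p₁·p₂) ≈ 1.467 rad (84.1°).
Interpolate at f = 4/5 with slerp weights a = sin((1−f)δ)/sin δ ≈ 0.291, b = sin(fδ)/sin δ ≈ 0.927.
p = a·p₁ + b·p₂ ≈ (-0.374, 0.615, 0.694); φ = arcsin(p_z) ≈ 43.95°, λ = atan2(p_y, p_x) ≈ 121.28°.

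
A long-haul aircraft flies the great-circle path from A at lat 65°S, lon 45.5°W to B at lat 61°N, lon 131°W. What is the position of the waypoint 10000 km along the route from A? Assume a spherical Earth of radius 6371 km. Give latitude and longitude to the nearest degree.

Write both endpoints as unit vectors p₁, p₂ with components (cos φ cos λ, cos φ sin λ, sin φ).
The central angle between the endpoints is δ = arccos(p₁·p₂) ≈ 2.460 rad (141.0°). The total great-circle distance is δ·R ≈ 2.460 × 6371 ≈ 15673 km, so the target fraction is f = 10000/15673 ≈ 0.638.
Interpolate at f ≈ 0.638 with slerp weights a = sin((1−f)δ)/sin δ ≈ 1.234, b = sin(fδ)/sin δ ≈ 1.587.
p = a·p₁ + b·p₂ ≈ (-0.139, -0.953, 0.270); φ = arcsin(p_z) ≈ 15.66°, λ = atan2(p_y, p_x) ≈ -98.32°.

≈ lat 16°N, lon 98°W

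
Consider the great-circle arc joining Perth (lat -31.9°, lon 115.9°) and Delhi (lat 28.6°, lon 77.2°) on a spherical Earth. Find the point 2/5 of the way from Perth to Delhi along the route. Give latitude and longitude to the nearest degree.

Convert each endpoint to a unit vector on the sphere (x = cos φ cos λ, y = cos φ sin λ, z = sin φ).
The central angle between the endpoints is δ = arccos(p₁·p₂) ≈ 1.236 rad (70.8°).
Interpolate at f = 2/5 with slerp weights a = sin((1−f)δ)/sin δ ≈ 0.715, b = sin(fδ)/sin δ ≈ 0.502.
p = a·p₁ + b·p₂ ≈ (-0.167, 0.976, -0.137); φ = arcsin(p_z) ≈ -7.90°, λ = atan2(p_y, p_x) ≈ 99.73°.

≈ lat -8°, lon 100°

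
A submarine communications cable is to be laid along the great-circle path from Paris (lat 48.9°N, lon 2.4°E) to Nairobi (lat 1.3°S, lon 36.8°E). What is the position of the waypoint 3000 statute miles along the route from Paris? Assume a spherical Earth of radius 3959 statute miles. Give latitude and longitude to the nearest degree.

Convert each endpoint to a unit vector on the sphere (x = cos φ cos λ, y = cos φ sin λ, z = sin φ).
The central angle between the endpoints is δ = arccos(p₁·p₂) ≈ 1.018 rad (58.3°). The total great-circle distance is δ·R ≈ 1.018 × 3959 ≈ 4030 mi, so the target fraction is f = 3000/4030 ≈ 0.744.
Interpolate at f ≈ 0.744 with slerp weights a = sin((1−f)δ)/sin δ ≈ 0.302, b = sin(fδ)/sin δ ≈ 0.808.
p = a·p₁ + b·p₂ ≈ (0.845, 0.492, 0.209); φ = arcsin(p_z) ≈ 12.09°, λ = atan2(p_y, p_x) ≈ 30.21°.

≈ lat 12°N, lon 30°E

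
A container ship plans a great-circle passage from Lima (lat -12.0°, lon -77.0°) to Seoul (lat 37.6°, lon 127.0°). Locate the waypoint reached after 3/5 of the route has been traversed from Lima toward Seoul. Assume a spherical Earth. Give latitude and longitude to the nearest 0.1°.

≈ lat 51.7°, lon -147.8°

Write both endpoints as unit vectors p₁, p₂ with components (cos φ cos λ, cos φ sin λ, sin φ).
The central angle between the endpoints is δ = arccos(p₁·p₂) ≈ 2.559 rad (146.6°).
Interpolate at f = 3/5 with slerp weights a = sin((1−f)δ)/sin δ ≈ 1.551, b = sin(fδ)/sin δ ≈ 1.815.
p = a·p₁ + b·p₂ ≈ (-0.524, -0.330, 0.785); φ = arcsin(p_z) ≈ 51.73°, λ = atan2(p_y, p_x) ≈ -147.84°.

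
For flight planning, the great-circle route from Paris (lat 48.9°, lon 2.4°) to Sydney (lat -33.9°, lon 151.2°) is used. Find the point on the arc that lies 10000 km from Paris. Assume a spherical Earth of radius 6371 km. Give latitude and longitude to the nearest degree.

Write both endpoints as unit vectors p₁, p₂ with components (cos φ cos λ, cos φ sin λ, sin φ).
The central angle between the endpoints is δ = arccos(p₁·p₂) ≈ 2.662 rad (152.5°). The total great-circle distance is δ·R ≈ 2.662 × 6371 ≈ 16957 km, so the target fraction is f = 10000/16957 ≈ 0.590.
Interpolate at f ≈ 0.590 with slerp weights a = sin((1−f)δ)/sin δ ≈ 1.922, b = sin(fδ)/sin δ ≈ 2.166.
p = a·p₁ + b·p₂ ≈ (-0.313, 0.919, 0.241); φ = arcsin(p_z) ≈ 13.92°, λ = atan2(p_y, p_x) ≈ 108.80°.

≈ lat 14°, lon 109°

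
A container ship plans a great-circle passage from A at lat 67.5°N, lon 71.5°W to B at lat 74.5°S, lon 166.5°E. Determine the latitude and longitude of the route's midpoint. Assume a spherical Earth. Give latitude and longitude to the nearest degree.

≈ lat 7°S, lon 115°W

Write both endpoints as unit vectors p₁, p₂ with components (cos φ cos λ, cos φ sin λ, sin φ).
The central angle between the endpoints is δ = arccos(p₁·p₂) ≈ 2.807 rad (160.8°).
Interpolate at f = 1/2 with slerp weights a = sin((1−f)δ)/sin δ ≈ 3.001, b = sin(fδ)/sin δ ≈ 3.001.
p = a·p₁ + b·p₂ ≈ (-0.415, -0.902, -0.119); φ = arcsin(p_z) ≈ -6.85°, λ = atan2(p_y, p_x) ≈ -114.73°.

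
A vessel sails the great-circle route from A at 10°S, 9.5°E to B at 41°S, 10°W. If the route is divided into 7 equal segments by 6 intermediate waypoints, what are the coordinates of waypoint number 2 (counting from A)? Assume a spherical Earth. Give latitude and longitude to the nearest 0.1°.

≈ 19.1°S, 4.9°E

From cos δ = sin φ₁ sin φ₂ + cos φ₁ cos φ₂ cos Δλ, the central angle is δ ≈ 0.619 rad (35.5°).
Interpolate at f = 2/7 with slerp weights a = sin((1−f)δ)/sin δ ≈ 0.737, b = sin(fδ)/sin δ ≈ 0.303.
p = a·p₁ + b·p₂ ≈ (0.942, 0.080, -0.327); φ = arcsin(p_z) ≈ -19.09°, λ = atan2(p_y, p_x) ≈ 4.86°.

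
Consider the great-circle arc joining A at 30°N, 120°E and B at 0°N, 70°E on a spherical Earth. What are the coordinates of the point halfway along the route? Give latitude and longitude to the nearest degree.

≈ 16°N, 93°E

Write both endpoints as unit vectors p₁, p₂ with components (cos φ cos λ, cos φ sin λ, sin φ).
The central angle between the endpoints is δ = arccos(p₁·p₂) ≈ 0.980 rad (56.2°).
Interpolate at f = 1/2 with slerp weights a = sin((1−f)δ)/sin δ ≈ 0.567, b = sin(fδ)/sin δ ≈ 0.567.
p = a·p₁ + b·p₂ ≈ (-0.052, 0.958, 0.283); φ = arcsin(p_z) ≈ 16.46°, λ = atan2(p_y, p_x) ≈ 93.08°.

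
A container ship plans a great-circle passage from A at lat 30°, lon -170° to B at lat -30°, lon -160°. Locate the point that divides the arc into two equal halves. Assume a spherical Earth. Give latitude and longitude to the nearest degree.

Write both endpoints as unit vectors p₁, p₂ with components (cos φ cos λ, cos φ sin λ, sin φ).
The central angle between the endpoints is δ = arccos(p₁·p₂) ≈ 1.060 rad (60.8°).
Interpolate at f = 1/2 with slerp weights a = sin((1−f)δ)/sin δ ≈ 0.580, b = sin(fδ)/sin δ ≈ 0.580.
p = a·p₁ + b·p₂ ≈ (-0.966, -0.259, 0.000); φ = arcsin(p_z) ≈ 0.00°, λ = atan2(p_y, p_x) ≈ -165.00°.

≈ lat 0°, lon -165°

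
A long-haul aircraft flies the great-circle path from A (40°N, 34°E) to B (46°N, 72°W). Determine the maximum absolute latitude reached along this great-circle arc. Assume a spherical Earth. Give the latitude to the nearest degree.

≈ 57°N

The great circle lies in the plane with unit normal n̂ = (p₁ × p₂)/|p₁ × p₂|.
Here n̂_z ≈ -0.539; the vertex latitude is φ_max = arccos|n̂_z| ≈ 57.4°.
Check via Clairaut: cos φ_max = |cos φ₁| · sin C = cos(40.0°)·sin(44.7°) ≈ 0.539, again giving ≈ 57.4°.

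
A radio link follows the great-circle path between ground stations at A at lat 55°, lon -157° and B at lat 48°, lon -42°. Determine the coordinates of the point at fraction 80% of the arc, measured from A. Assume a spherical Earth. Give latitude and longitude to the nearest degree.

Convert each endpoint to a unit vector on the sphere (x = cos φ cos λ, y = cos φ sin λ, z = sin φ).
The central angle between the endpoints is δ = arccos(p₁·p₂) ≈ 1.108 rad (63.5°).
Interpolate at f = 0.80 with slerp weights a = sin((1−f)δ)/sin δ ≈ 0.246, b = sin(fδ)/sin δ ≈ 0.866.
p = a·p₁ + b·p₂ ≈ (0.301, -0.443, 0.845); φ = arcsin(p_z) ≈ 57.64°, λ = atan2(p_y, p_x) ≈ -55.80°.

≈ lat 58°, lon -56°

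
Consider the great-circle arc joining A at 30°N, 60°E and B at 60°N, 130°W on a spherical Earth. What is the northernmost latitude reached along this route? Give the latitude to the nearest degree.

The great circle lies in the plane with unit normal n̂ = (p₁ × p₂)/|p₁ × p₂|.
Here n̂_z ≈ +0.075; the vertex latitude is φ_max = arccos|n̂_z| ≈ 85.7°.
Check via Clairaut: cos φ_max = |cos φ₁| · sin C = cos(30.0°)·sin(5.0°) ≈ 0.075, again giving ≈ 85.7°.

≈ 86°N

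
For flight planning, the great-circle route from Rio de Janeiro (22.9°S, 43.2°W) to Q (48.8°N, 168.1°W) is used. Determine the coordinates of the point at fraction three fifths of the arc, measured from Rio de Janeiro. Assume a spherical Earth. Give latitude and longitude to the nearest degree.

≈ (34°N, 99°W)

Write both endpoints as unit vectors p₁, p₂ with components (cos φ cos λ, cos φ sin λ, sin φ).
The central angle between the endpoints is δ = arccos(p₁·p₂) ≈ 2.265 rad (129.8°).
Interpolate at f = 3/5 with slerp weights a = sin((1−f)δ)/sin δ ≈ 1.024, b = sin(fδ)/sin δ ≈ 1.272.
p = a·p₁ + b·p₂ ≈ (-0.132, -0.819, 0.559); φ = arcsin(p_z) ≈ 33.97°, λ = atan2(p_y, p_x) ≈ -99.17°.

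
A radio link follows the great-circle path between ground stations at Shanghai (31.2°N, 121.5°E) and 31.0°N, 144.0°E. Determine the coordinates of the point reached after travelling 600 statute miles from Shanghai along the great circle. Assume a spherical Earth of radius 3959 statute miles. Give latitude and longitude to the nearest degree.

≈ 32°N, 132°E

Write both endpoints as unit vectors p₁, p₂ with components (cos φ cos λ, cos φ sin λ, sin φ).
The central angle between the endpoints is δ = arccos(p₁·p₂) ≈ 0.336 rad (19.2°). The total great-circle distance is δ·R ≈ 0.336 × 3959 ≈ 1329 mi, so the target fraction is f = 600/1329 ≈ 0.451.
Interpolate at f ≈ 0.451 with slerp weights a = sin((1−f)δ)/sin δ ≈ 0.556, b = sin(fδ)/sin δ ≈ 0.458.
p = a·p₁ + b·p₂ ≈ (-0.566, 0.636, 0.524); φ = arcsin(p_z) ≈ 31.60°, λ = atan2(p_y, p_x) ≈ 131.67°.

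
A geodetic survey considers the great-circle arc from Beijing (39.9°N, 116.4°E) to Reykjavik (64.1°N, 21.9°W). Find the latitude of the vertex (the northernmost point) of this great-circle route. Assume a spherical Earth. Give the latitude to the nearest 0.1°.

≈ 76.4°N

The great circle lies in the plane with unit normal n̂ = (p₁ × p₂)/|p₁ × p₂|.
Here n̂_z ≈ -0.236; the vertex latitude is φ_max = arccos|n̂_z| ≈ 76.4°.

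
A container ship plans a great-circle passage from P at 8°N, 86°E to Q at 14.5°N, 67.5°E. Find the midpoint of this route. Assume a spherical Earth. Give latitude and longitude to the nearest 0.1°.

Convert each endpoint to a unit vector on the sphere (x = cos φ cos λ, y = cos φ sin λ, z = sin φ).
The central angle between the endpoints is δ = arccos(p₁·p₂) ≈ 0.336 rad (19.3°).
Interpolate at f = 1/2 with slerp weights a = sin((1−f)δ)/sin δ ≈ 0.507, b = sin(fδ)/sin δ ≈ 0.507.
p = a·p₁ + b·p₂ ≈ (0.223, 0.955, 0.198); φ = arcsin(p_z) ≈ 11.39°, λ = atan2(p_y, p_x) ≈ 76.86°.

≈ 11.4°N, 76.9°E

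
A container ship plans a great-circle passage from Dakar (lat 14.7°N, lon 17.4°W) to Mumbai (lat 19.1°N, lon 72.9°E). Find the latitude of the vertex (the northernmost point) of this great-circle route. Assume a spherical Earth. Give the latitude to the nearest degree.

The great circle lies in the plane with unit normal n̂ = (p₁ × p₂)/|p₁ × p₂|.
Here n̂_z ≈ +0.917; the vertex latitude is φ_max = arccos|n̂_z| ≈ 23.5°.
Check via Clairaut: cos φ_max = |cos φ₁| · sin C = cos(14.7°)·sin(71.4°) ≈ 0.917, again giving ≈ 23.5°.

≈ 24°N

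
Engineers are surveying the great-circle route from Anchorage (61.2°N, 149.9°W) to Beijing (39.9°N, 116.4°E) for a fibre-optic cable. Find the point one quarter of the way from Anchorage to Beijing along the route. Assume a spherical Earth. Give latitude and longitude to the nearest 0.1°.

≈ 64.0°N, 179.2°E

Write both endpoints as unit vectors p₁, p₂ with components (cos φ cos λ, cos φ sin λ, sin φ).
The central angle between the endpoints is δ = arccos(p₁·p₂) ≈ 1.002 rad (57.4°).
Interpolate at f = 1/4 with slerp weights a = sin((1−f)δ)/sin δ ≈ 0.810, b = sin(fδ)/sin δ ≈ 0.294.
p = a·p₁ + b·p₂ ≈ (-0.438, 0.006, 0.899); φ = arcsin(p_z) ≈ 64.01°, λ = atan2(p_y, p_x) ≈ 179.16°.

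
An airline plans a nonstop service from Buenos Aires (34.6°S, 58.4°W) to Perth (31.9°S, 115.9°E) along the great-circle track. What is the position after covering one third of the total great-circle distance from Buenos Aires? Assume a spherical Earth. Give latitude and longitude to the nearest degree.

The haversine formula gives a central angle δ ≈ 1.977 rad (113.3°) between the endpoints.
Interpolate at f = 1/3 with slerp weights a = sin((1−f)δ)/sin δ ≈ 1.054, b = sin(fδ)/sin δ ≈ 0.667.
p = a·p₁ + b·p₂ ≈ (0.207, -0.230, -0.951); φ = arcsin(p_z) ≈ -71.96°, λ = atan2(p_y, p_x) ≈ -47.94°.

≈ (72°S, 48°W)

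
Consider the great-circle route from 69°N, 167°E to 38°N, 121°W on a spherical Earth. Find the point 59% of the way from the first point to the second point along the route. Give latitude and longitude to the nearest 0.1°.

≈ 54.9°N, 136.6°W

From cos δ = sin φ₁ sin φ₂ + cos φ₁ cos φ₂ cos Δλ, the central angle is δ ≈ 0.847 rad (48.5°).
Interpolate at f = 0.59 with slerp weights a = sin((1−f)δ)/sin δ ≈ 0.454, b = sin(fδ)/sin δ ≈ 0.640.
p = a·p₁ + b·p₂ ≈ (-0.418, -0.395, 0.818); φ = arcsin(p_z) ≈ 54.87°, λ = atan2(p_y, p_x) ≈ -136.61°.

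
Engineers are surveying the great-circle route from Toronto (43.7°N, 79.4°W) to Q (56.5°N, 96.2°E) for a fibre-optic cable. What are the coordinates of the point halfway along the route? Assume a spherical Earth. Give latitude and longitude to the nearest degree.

≈ (83°N, 66°W)

From cos δ = sin φ₁ sin φ₂ + cos φ₁ cos φ₂ cos Δλ, the central angle is δ ≈ 1.392 rad (79.7°).
Interpolate at f = 1/2 with slerp weights a = sin((1−f)δ)/sin δ ≈ 0.651, b = sin(fδ)/sin δ ≈ 0.651.
p = a·p₁ + b·p₂ ≈ (0.048, -0.105, 0.993); φ = arcsin(p_z) ≈ 83.35°, λ = atan2(p_y, p_x) ≈ -65.62°.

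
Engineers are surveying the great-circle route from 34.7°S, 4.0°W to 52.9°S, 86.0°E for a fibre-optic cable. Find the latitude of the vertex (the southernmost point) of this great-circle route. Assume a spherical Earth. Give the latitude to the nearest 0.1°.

The great circle lies in the plane with unit normal n̂ = (p₁ × p₂)/|p₁ × p₂|.
Here n̂_z ≈ +0.557; the vertex latitude is φ_max = arccos|n̂_z| ≈ 56.2°.
Check via Clairaut: cos φ_max = |cos φ₁| · sin C = cos(34.7°)·sin(137.4°) ≈ 0.557, again giving ≈ 56.2°.

≈ 56.2°S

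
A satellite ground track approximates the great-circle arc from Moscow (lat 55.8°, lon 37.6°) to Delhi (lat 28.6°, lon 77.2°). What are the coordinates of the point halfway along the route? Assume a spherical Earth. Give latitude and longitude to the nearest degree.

The haversine formula gives a central angle δ ≈ 0.682 rad (39.1°) between the endpoints.
Interpolate at f = 1/2 with slerp weights a = sin((1−f)δ)/sin δ ≈ 0.531, b = sin(fδ)/sin δ ≈ 0.531.
p = a·p₁ + b·p₂ ≈ (0.339, 0.636, 0.693); φ = arcsin(p_z) ≈ 43.85°, λ = atan2(p_y, p_x) ≈ 61.92°.

≈ lat 44°, lon 62°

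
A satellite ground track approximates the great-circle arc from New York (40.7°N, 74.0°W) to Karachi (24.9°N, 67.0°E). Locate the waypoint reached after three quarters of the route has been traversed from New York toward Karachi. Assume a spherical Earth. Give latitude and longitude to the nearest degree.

Convert each endpoint to a unit vector on the sphere (x = cos φ cos λ, y = cos φ sin λ, z = sin φ).
The central angle between the endpoints is δ = arccos(p₁·p₂) ≈ 1.834 rad (105.1°).
Interpolate at f = 3/4 with slerp weights a = sin((1−f)δ)/sin δ ≈ 0.458, b = sin(fδ)/sin δ ≈ 1.016.
p = a·p₁ + b·p₂ ≈ (0.456, 0.514, 0.727); φ = arcsin(p_z) ≈ 46.60°, λ = atan2(p_y, p_x) ≈ 48.45°.

≈ 47°N, 48°E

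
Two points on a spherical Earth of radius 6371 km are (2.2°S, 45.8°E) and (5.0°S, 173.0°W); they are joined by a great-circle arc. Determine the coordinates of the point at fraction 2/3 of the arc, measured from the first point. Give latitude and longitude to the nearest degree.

From cos δ = sin φ₁ sin φ₂ + cos φ₁ cos φ₂ cos Δλ, the central angle is δ ≈ 2.453 rad (140.6°).
Interpolate at f = 2/3 with slerp weights a = sin((1−f)δ)/sin δ ≈ 1.149, b = sin(fδ)/sin δ ≈ 1.571.
p = a·p₁ + b·p₂ ≈ (-0.753, 0.632, -0.181); φ = arcsin(p_z) ≈ -10.43°, λ = atan2(p_y, p_x) ≈ 139.99°.

≈ (10°S, 140°E)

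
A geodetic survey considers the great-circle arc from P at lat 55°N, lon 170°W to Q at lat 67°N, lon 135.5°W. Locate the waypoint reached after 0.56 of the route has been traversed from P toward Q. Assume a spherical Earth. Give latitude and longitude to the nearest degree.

From cos δ = sin φ₁ sin φ₂ + cos φ₁ cos φ₂ cos Δλ, the central angle is δ ≈ 0.352 rad (20.2°).
Interpolate at f = 0.56 with slerp weights a = sin((1−f)δ)/sin δ ≈ 0.447, b = sin(fδ)/sin δ ≈ 0.568.
p = a·p₁ + b·p₂ ≈ (-0.411, -0.200, 0.889); φ = arcsin(p_z) ≈ 62.80°, λ = atan2(p_y, p_x) ≈ -154.04°.

≈ lat 63°N, lon 154°W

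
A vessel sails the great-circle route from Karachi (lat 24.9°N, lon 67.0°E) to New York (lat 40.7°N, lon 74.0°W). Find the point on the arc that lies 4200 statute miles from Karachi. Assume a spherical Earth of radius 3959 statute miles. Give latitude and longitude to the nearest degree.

≈ lat 63°N, lon 7°W

The haversine formula gives a central angle δ ≈ 1.834 rad (105.1°) between the endpoints. The total great-circle distance is δ·R ≈ 1.834 × 3959 ≈ 7259 mi, so the target fraction is f = 4200/7259 ≈ 0.579.
Interpolate at f ≈ 0.579 with slerp weights a = sin((1−f)δ)/sin δ ≈ 0.723, b = sin(fδ)/sin δ ≈ 0.904.
p = a·p₁ + b·p₂ ≈ (0.445, -0.055, 0.894); φ = arcsin(p_z) ≈ 63.35°, λ = atan2(p_y, p_x) ≈ -7.05°.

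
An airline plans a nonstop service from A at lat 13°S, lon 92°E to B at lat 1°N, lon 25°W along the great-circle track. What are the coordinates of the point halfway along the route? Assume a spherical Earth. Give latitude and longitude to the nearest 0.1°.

≈ lat 11.4°S, lon 32.3°E

Write both endpoints as unit vectors p₁, p₂ with components (cos φ cos λ, cos φ sin λ, sin φ).
The central angle between the endpoints is δ = arccos(p₁·p₂) ≈ 2.033 rad (116.5°).
Interpolate at f = 1/2 with slerp weights a = sin((1−f)δ)/sin δ ≈ 0.950, b = sin(fδ)/sin δ ≈ 0.950.
p = a·p₁ + b·p₂ ≈ (0.829, 0.524, -0.197); φ = arcsin(p_z) ≈ -11.37°, λ = atan2(p_y, p_x) ≈ 32.29°.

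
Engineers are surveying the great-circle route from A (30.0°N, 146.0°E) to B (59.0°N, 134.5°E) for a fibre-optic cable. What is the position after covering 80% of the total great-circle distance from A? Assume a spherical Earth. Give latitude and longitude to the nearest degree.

≈ (53°N, 138°E)

Write both endpoints as unit vectors p₁, p₂ with components (cos φ cos λ, cos φ sin λ, sin φ).
The central angle between the endpoints is δ = arccos(p₁·p₂) ≈ 0.524 rad (30.0°).
Interpolate at f = 0.80 with slerp weights a = sin((1−f)δ)/sin δ ≈ 0.209, b = sin(fδ)/sin δ ≈ 0.814.
p = a·p₁ + b·p₂ ≈ (-0.444, 0.400, 0.802); φ = arcsin(p_z) ≈ 53.31°, λ = atan2(p_y, p_x) ≈ 137.96°.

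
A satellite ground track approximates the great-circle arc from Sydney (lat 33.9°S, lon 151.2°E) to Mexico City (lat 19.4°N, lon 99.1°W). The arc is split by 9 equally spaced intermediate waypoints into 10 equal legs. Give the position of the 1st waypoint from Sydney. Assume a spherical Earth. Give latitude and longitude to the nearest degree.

≈ lat 32°S, lon 165°E

The haversine formula gives a central angle δ ≈ 2.037 rad (116.7°) between the endpoints.
Interpolate at f = 1/10 with slerp weights a = sin((1−f)δ)/sin δ ≈ 1.081, b = sin(fδ)/sin δ ≈ 0.226.
p = a·p₁ + b·p₂ ≈ (-0.820, 0.221, -0.528); φ = arcsin(p_z) ≈ -31.85°, λ = atan2(p_y, p_x) ≈ 164.89°.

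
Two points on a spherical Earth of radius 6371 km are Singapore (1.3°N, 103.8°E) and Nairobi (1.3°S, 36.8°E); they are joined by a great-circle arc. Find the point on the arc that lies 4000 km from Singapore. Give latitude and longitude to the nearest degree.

Write both endpoints as unit vectors p₁, p₂ with components (cos φ cos λ, cos φ sin λ, sin φ).
The central angle between the endpoints is δ = arccos(p₁·p₂) ≈ 1.170 rad (67.0°). The total great-circle distance is δ·R ≈ 1.170 × 6371 ≈ 7455 km, so the target fraction is f = 4000/7455 ≈ 0.537.
Interpolate at f ≈ 0.537 with slerp weights a = sin((1−f)δ)/sin δ ≈ 0.560, b = sin(fδ)/sin δ ≈ 0.638.
p = a·p₁ + b·p₂ ≈ (0.377, 0.926, -0.002); φ = arcsin(p_z) ≈ -0.10°, λ = atan2(p_y, p_x) ≈ 67.85°.

≈ 0°N, 68°E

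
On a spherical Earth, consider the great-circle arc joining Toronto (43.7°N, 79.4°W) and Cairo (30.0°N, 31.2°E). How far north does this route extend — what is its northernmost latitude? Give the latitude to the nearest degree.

≈ 54°N

The great circle lies in the plane with unit normal n̂ = (p₁ × p₂)/|p₁ × p₂|.
Here n̂_z ≈ +0.591; the vertex latitude is φ_max = arccos|n̂_z| ≈ 53.8°.
Check via Clairaut: cos φ_max = |cos φ₁| · sin C = cos(43.7°)·sin(54.8°) ≈ 0.591, again giving ≈ 53.8°.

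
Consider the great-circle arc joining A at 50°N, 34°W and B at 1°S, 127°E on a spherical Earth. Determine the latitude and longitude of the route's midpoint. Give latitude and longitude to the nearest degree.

Convert each endpoint to a unit vector on the sphere (x = cos φ cos λ, y = cos φ sin λ, z = sin φ).
The central angle between the endpoints is δ = arccos(p₁·p₂) ≈ 2.241 rad (128.4°).
Interpolate at f = 1/2 with slerp weights a = sin((1−f)δ)/sin δ ≈ 1.149, b = sin(fδ)/sin δ ≈ 1.149.
p = a·p₁ + b·p₂ ≈ (-0.079, 0.504, 0.860); φ = arcsin(p_z) ≈ 59.30°, λ = atan2(p_y, p_x) ≈ 98.91°.

≈ 59°N, 99°E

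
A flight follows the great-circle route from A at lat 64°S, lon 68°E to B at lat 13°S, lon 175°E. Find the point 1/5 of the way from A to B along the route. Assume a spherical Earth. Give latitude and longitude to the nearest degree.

≈ lat 65°S, lon 108°E

The haversine formula gives a central angle δ ≈ 1.493 rad (85.6°) between the endpoints.
Interpolate at f = 1/5 with slerp weights a = sin((1−f)δ)/sin δ ≈ 0.933, b = sin(fδ)/sin δ ≈ 0.295.
p = a·p₁ + b·p₂ ≈ (-0.133, 0.404, -0.905); φ = arcsin(p_z) ≈ -64.81°, λ = atan2(p_y, p_x) ≈ 108.25°.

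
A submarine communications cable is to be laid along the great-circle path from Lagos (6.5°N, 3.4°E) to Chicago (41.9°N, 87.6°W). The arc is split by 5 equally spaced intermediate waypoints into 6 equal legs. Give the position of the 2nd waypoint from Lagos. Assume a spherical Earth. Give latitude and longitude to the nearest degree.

≈ 25°N, 20°W

From cos δ = sin φ₁ sin φ₂ + cos φ₁ cos φ₂ cos Δλ, the central angle is δ ≈ 1.508 rad (86.4°).
Interpolate at f = 2/6 with slerp weights a = sin((1−f)δ)/sin δ ≈ 0.846, b = sin(fδ)/sin δ ≈ 0.483.
p = a·p₁ + b·p₂ ≈ (0.854, -0.309, 0.418); φ = arcsin(p_z) ≈ 24.72°, λ = atan2(p_y, p_x) ≈ -19.90°.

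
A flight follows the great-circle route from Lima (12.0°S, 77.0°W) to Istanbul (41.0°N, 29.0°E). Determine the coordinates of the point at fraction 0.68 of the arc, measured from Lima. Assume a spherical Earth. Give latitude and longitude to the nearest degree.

≈ 33°N, 14°W

Write both endpoints as unit vectors p₁, p₂ with components (cos φ cos λ, cos φ sin λ, sin φ).
The central angle between the endpoints is δ = arccos(p₁·p₂) ≈ 1.918 rad (109.9°).
Interpolate at f = 0.68 with slerp weights a = sin((1−f)δ)/sin δ ≈ 0.612, b = sin(fδ)/sin δ ≈ 1.026.
p = a·p₁ + b·p₂ ≈ (0.812, -0.208, 0.546); φ = arcsin(p_z) ≈ 33.07°, λ = atan2(p_y, p_x) ≈ -14.39°.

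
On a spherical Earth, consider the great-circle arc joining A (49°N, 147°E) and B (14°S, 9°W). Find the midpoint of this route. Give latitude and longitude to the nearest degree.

Write both endpoints as unit vectors p₁, p₂ with components (cos φ cos λ, cos φ sin λ, sin φ).
The central angle between the endpoints is δ = arccos(p₁·p₂) ≈ 2.440 rad (139.8°).
Interpolate at f = 1/2 with slerp weights a = sin((1−f)δ)/sin δ ≈ 1.456, b = sin(fδ)/sin δ ≈ 1.456.
p = a·p₁ + b·p₂ ≈ (0.594, 0.299, 0.747); φ = arcsin(p_z) ≈ 48.29°, λ = atan2(p_y, p_x) ≈ 26.73°.

≈ (48°N, 27°E)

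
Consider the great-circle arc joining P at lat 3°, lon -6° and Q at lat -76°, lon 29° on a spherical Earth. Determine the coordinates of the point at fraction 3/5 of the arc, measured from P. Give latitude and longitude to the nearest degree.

From cos δ = sin φ₁ sin φ₂ + cos φ₁ cos φ₂ cos Δλ, the central angle is δ ≈ 1.423 rad (81.5°).
Interpolate at f = 3/5 with slerp weights a = sin((1−f)δ)/sin δ ≈ 0.545, b = sin(fδ)/sin δ ≈ 0.762.
p = a·p₁ + b·p₂ ≈ (0.702, 0.033, -0.711); φ = arcsin(p_z) ≈ -45.31°, λ = atan2(p_y, p_x) ≈ 2.65°.

≈ lat -45°, lon 3°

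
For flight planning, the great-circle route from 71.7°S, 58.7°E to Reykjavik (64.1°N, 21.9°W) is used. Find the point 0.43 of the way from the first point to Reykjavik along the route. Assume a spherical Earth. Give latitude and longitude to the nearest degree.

≈ 15°S, 13°E

From cos δ = sin φ₁ sin φ₂ + cos φ₁ cos φ₂ cos Δλ, the central angle is δ ≈ 2.553 rad (146.3°).
Interpolate at f = 0.43 with slerp weights a = sin((1−f)δ)/sin δ ≈ 1.789, b = sin(fδ)/sin δ ≈ 1.603.
p = a·p₁ + b·p₂ ≈ (0.942, 0.219, -0.256); φ = arcsin(p_z) ≈ -14.85°, λ = atan2(p_y, p_x) ≈ 13.08°.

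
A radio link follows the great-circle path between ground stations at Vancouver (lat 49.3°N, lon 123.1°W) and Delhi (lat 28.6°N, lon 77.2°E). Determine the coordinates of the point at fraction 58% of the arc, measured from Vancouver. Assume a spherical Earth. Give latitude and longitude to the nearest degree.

≈ lat 68°N, lon 101°E

The haversine formula gives a central angle δ ≈ 1.746 rad (100.0°) between the endpoints.
Interpolate at f = 0.58 with slerp weights a = sin((1−f)δ)/sin δ ≈ 0.680, b = sin(fδ)/sin δ ≈ 0.861.
p = a·p₁ + b·p₂ ≈ (-0.074, 0.366, 0.928); φ = arcsin(p_z) ≈ 68.06°, λ = atan2(p_y, p_x) ≈ 101.50°.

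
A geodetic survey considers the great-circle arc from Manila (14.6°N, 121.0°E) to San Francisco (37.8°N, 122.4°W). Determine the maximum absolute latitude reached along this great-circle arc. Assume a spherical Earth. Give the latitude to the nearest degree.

≈ 46°N

The great circle lies in the plane with unit normal n̂ = (p₁ × p₂)/|p₁ × p₂|.
Here n̂_z ≈ +0.696; the vertex latitude is φ_max = arccos|n̂_z| ≈ 45.9°.
Check via Clairaut: cos φ_max = |cos φ₁| · sin C = cos(14.6°)·sin(46.0°) ≈ 0.696, again giving ≈ 45.9°.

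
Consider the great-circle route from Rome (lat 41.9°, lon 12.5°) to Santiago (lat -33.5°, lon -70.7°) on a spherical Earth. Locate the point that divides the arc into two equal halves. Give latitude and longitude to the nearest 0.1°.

≈ lat 5.6°, lon -32.0°

Write both endpoints as unit vectors p₁, p₂ with components (cos φ cos λ, cos φ sin λ, sin φ).
The central angle between the endpoints is δ = arccos(p₁·p₂) ≈ 1.870 rad (107.2°).
Interpolate at f = 1/2 with slerp weights a = sin((1−f)δ)/sin δ ≈ 0.842, b = sin(fδ)/sin δ ≈ 0.842.
p = a·p₁ + b·p₂ ≈ (0.844, -0.527, 0.098); φ = arcsin(p_z) ≈ 5.60°, λ = atan2(p_y, p_x) ≈ -31.98°.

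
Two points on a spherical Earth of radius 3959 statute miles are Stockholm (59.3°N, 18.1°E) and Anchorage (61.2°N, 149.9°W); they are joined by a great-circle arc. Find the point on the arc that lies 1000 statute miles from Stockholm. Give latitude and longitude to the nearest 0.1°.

Write both endpoints as unit vectors p₁, p₂ with components (cos φ cos λ, cos φ sin λ, sin φ).
The central angle between the endpoints is δ = arccos(p₁·p₂) ≈ 1.032 rad (59.1°). The total great-circle distance is δ·R ≈ 1.032 × 3959 ≈ 4087 mi, so the target fraction is f = 1000/4087 ≈ 0.245.
Interpolate at f ≈ 0.245 with slerp weights a = sin((1−f)δ)/sin δ ≈ 0.819, b = sin(fδ)/sin δ ≈ 0.291.
p = a·p₁ + b·p₂ ≈ (0.276, 0.060, 0.959); φ = arcsin(p_z) ≈ 73.59°, λ = atan2(p_y, p_x) ≈ 12.17°.

≈ (73.6°N, 12.2°E)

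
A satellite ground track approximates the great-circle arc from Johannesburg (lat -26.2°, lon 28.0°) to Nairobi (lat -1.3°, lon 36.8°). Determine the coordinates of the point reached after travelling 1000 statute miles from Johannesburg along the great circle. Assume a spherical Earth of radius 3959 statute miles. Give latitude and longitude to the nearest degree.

The haversine formula gives a central angle δ ≈ 0.459 rad (26.3°) between the endpoints. The total great-circle distance is δ·R ≈ 0.459 × 3959 ≈ 1817 mi, so the target fraction is f = 1000/1817 ≈ 0.550.
Interpolate at f ≈ 0.550 with slerp weights a = sin((1−f)δ)/sin δ ≈ 0.463, b = sin(fδ)/sin δ ≈ 0.564.
p = a·p₁ + b·p₂ ≈ (0.818, 0.533, -0.217); φ = arcsin(p_z) ≈ -12.54°, λ = atan2(p_y, p_x) ≈ 33.07°.

≈ lat -13°, lon 33°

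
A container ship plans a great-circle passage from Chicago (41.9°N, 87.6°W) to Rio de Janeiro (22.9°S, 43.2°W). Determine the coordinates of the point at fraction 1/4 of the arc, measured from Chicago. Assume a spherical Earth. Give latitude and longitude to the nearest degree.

≈ (27°N, 74°W)

From cos δ = sin φ₁ sin φ₂ + cos φ₁ cos φ₂ cos Δλ, the central angle is δ ≈ 1.339 rad (76.7°).
Interpolate at f = 1/4 with slerp weights a = sin((1−f)δ)/sin δ ≈ 0.867, b = sin(fδ)/sin δ ≈ 0.338.
p = a·p₁ + b·p₂ ≈ (0.254, -0.858, 0.448); φ = arcsin(p_z) ≈ 26.59°, λ = atan2(p_y, p_x) ≈ -73.52°.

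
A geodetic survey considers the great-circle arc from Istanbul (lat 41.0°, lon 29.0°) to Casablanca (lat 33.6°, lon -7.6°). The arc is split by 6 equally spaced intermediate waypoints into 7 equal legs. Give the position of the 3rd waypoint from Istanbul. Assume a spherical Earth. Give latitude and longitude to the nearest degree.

Write both endpoints as unit vectors p₁, p₂ with components (cos φ cos λ, cos φ sin λ, sin φ).
The central angle between the endpoints is δ = arccos(p₁·p₂) ≈ 0.520 rad (29.8°).
Interpolate at f = 3/7 with slerp weights a = sin((1−f)δ)/sin δ ≈ 0.589, b = sin(fδ)/sin δ ≈ 0.445.
p = a·p₁ + b·p₂ ≈ (0.756, 0.167, 0.633); φ = arcsin(p_z) ≈ 39.25°, λ = atan2(p_y, p_x) ≈ 12.42°.

≈ lat 39°, lon 12°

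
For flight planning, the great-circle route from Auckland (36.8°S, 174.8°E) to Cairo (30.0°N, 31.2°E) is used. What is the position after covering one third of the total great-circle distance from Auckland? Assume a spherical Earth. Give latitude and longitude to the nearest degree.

≈ 24°S, 118°E

The haversine formula gives a central angle δ ≈ 2.602 rad (149.1°) between the endpoints.
Interpolate at f = 1/3 with slerp weights a = sin((1−f)δ)/sin δ ≈ 1.919, b = sin(fδ)/sin δ ≈ 1.483.
p = a·p₁ + b·p₂ ≈ (-0.432, 0.805, -0.408); φ = arcsin(p_z) ≈ -24.08°, λ = atan2(p_y, p_x) ≈ 118.22°.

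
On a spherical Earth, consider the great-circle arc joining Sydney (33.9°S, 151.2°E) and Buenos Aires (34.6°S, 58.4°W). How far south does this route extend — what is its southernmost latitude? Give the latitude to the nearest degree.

The great circle lies in the plane with unit normal n̂ = (p₁ × p₂)/|p₁ × p₂|.
Here n̂_z ≈ +0.351; the vertex latitude is φ_max = arccos|n̂_z| ≈ 69.4°.

≈ 69°S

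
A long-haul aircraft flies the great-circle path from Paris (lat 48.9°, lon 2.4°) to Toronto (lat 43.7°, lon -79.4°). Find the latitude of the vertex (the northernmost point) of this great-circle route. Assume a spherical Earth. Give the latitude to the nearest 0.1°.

The great circle lies in the plane with unit normal n̂ = (p₁ × p₂)/|p₁ × p₂|.
Here n̂_z ≈ -0.582; the vertex latitude is φ_max = arccos|n̂_z| ≈ 54.4°.

≈ 54.4°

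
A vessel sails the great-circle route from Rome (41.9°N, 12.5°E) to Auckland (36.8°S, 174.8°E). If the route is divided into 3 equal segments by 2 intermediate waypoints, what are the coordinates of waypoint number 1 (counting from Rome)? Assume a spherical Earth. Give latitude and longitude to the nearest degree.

≈ 32°N, 83°E

Convert each endpoint to a unit vector on the sphere (x = cos φ cos λ, y = cos φ sin λ, z = sin φ).
The central angle between the endpoints is δ = arccos(p₁·p₂) ≈ 2.887 rad (165.4°).
Interpolate at f = 1/3 with slerp weights a = sin((1−f)δ)/sin δ ≈ 3.728, b = sin(fδ)/sin δ ≈ 3.261.
p = a·p₁ + b·p₂ ≈ (0.108, 0.837, 0.536); φ = arcsin(p_z) ≈ 32.41°, λ = atan2(p_y, p_x) ≈ 82.63°.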